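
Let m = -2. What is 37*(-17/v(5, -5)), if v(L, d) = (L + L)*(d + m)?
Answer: 629/70 ≈ 8.9857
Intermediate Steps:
v(L, d) = 2*L*(-2 + d) (v(L, d) = (L + L)*(d - 2) = (2*L)*(-2 + d) = 2*L*(-2 + d))
37*(-17/v(5, -5)) = 37*(-17*1/(10*(-2 - 5))) = 37*(-17/(2*5*(-7))) = 37*(-17/(-70)) = 37*(-17*(-1/70)) = 37*(17/70) = 629/70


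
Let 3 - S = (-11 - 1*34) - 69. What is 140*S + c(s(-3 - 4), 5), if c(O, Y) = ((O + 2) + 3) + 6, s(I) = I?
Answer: 16384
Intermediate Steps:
c(O, Y) = 11 + O (c(O, Y) = ((2 + O) + 3) + 6 = (5 + O) + 6 = 11 + O)
S = 117 (S = 3 - ((-11 - 1*34) - 69) = 3 - ((-11 - 34) - 69) = 3 - (-45 - 69) = 3 - 1*(-114) = 3 + 114 = 117)
140*S + c(s(-3 - 4), 5) = 140*117 + (11 + (-3 - 4)) = 16380 + (11 - 7) = 16380 + 4 = 16384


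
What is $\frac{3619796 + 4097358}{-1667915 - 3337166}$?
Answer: $- \frac{7717154}{5005081} \approx -1.5419$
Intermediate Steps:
$\frac{3619796 + 4097358}{-1667915 - 3337166} = \frac{7717154}{-5005081} = 7717154 \left(- \frac{1}{5005081}\right) = - \frac{7717154}{5005081}$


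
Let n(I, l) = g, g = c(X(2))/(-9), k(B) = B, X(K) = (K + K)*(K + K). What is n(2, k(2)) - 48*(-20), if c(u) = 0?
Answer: 960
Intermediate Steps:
X(K) = 4*K² (X(K) = (2*K)*(2*K) = 4*K²)
g = 0 (g = 0/(-9) = 0*(-⅑) = 0)
n(I, l) = 0
n(2, k(2)) - 48*(-20) = 0 - 48*(-20) = 0 + 960 = 960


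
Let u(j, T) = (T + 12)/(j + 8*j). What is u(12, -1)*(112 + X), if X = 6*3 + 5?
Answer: 55/4 ≈ 13.750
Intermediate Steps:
X = 23 (X = 18 + 5 = 23)
u(j, T) = (12 + T)/(9*j) (u(j, T) = (12 + T)/((9*j)) = (12 + T)*(1/(9*j)) = (12 + T)/(9*j))
u(12, -1)*(112 + X) = ((1/9)*(12 - 1)/12)*(112 + 23) = ((1/9)*(1/12)*11)*135 = (11/108)*135 = 55/4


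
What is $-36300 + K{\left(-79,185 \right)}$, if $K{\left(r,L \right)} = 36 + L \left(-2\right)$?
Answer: $-36634$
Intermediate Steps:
$K{\left(r,L \right)} = 36 - 2 L$
$-36300 + K{\left(-79,185 \right)} = -36300 + \left(36 - 370\right) = -36300 - 334 = -36634$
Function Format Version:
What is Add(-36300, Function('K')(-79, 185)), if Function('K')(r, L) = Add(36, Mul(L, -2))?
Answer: -36634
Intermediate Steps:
Function('K')(r, L) = Add(36, Mul(-2, L))
Add(-36300, Function('K')(-79, 185)) = Add(-36300, Add(36, Mul(-2, 185))) = Add(-36300, Add(36, -370)) = Add(-36300, -334) = -36634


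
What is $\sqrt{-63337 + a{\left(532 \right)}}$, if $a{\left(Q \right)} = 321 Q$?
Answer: $\sqrt{107435} \approx 327.77$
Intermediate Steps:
$\sqrt{-63337 + a{\left(532 \right)}} = \sqrt{-63337 + 321 \cdot 532} = \sqrt{-63337 + 170772} = \sqrt{107435}$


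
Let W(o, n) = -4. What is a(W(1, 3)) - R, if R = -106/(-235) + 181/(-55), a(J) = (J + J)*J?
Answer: 90061/2585 ≈ 34.840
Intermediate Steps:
a(J) = 2*J² (a(J) = (2*J)*J = 2*J²)
R = -7341/2585 (R = -106*(-1/235) + 181*(-1/55) = 106/235 - 181/55 = -7341/2585 ≈ -2.8398)
a(W(1, 3)) - R = 2*(-4)² - 1*(-7341/2585) = 2*16 + 7341/2585 = 32 + 7341/2585 = 90061/2585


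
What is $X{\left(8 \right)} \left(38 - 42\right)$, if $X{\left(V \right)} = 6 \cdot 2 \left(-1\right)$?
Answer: $48$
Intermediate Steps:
$X{\left(V \right)} = -12$ ($X{\left(V \right)} = 12 \left(-1\right) = -12$)
$X{\left(8 \right)} \left(38 - 42\right) = - 12 \left(38 - 42\right) = \left(-12\right) \left(-4\right) = 48$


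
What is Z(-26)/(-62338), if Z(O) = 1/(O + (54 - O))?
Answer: -1/3366252 ≈ -2.9707e-7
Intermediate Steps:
Z(O) = 1/54
Z(-26)/(-62338) = (1/54)/(-62338) = (1/54)*(-1/62338) = -1/3366252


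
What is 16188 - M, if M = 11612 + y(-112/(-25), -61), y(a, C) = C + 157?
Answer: 4480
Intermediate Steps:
y(a, C) = 157 + C
M = 11708 (M = 11612 + (157 - 61) = 11612 + 96 = 11708)
16188 - M = 16188 - 1*11708 = 16188 - 11708 = 4480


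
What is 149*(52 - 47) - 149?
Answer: 596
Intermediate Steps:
149*(52 - 47) - 149 = 149*5 - 149 = 745 - 149 = 596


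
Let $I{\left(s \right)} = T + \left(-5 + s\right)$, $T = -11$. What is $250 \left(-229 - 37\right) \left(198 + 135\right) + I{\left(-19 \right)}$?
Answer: $-22144535$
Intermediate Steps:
$I{\left(s \right)} = -16 + s$ ($I{\left(s \right)} = -11 + \left(-5 + s\right) = -16 + s$)
$250 \left(-229 - 37\right) \left(198 + 135\right) + I{\left(-19 \right)} = 250 \left(-229 - 37\right) \left(198 + 135\right) - 35 = 250 \left(\left(-266\right) 333\right) - 35 = 250 \left(-88578\right) - 35 = -22144500 - 35 = -22144535$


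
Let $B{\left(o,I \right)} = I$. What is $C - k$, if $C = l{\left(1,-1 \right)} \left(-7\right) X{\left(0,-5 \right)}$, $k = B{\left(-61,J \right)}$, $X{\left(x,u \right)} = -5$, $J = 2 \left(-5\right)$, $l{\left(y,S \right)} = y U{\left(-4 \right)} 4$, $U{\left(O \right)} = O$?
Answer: $-550$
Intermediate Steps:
$l{\left(y,S \right)} = - 16 y$ ($l{\left(y,S \right)} = y \left(-4\right) 4 = - 4 y 4 = - 16 y$)
$J = -10$
$k = -10$
$C = -560$ ($C = \left(-16\right) 1 \left(-7\right) \left(-5\right) = \left(-16\right) \left(-7\right) \left(-5\right) = 112 \left(-5\right) = -560$)
$C - k = -560 - -10 = -560 + 10 = -550$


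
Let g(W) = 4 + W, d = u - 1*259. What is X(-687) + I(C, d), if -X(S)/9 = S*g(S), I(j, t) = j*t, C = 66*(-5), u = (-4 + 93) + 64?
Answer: -4188009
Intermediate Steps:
u = 153 (u = 89 + 64 = 153)
d = -106 (d = 153 - 1*259 = 153 - 259 = -106)
C = -330
X(S) = -9*S*(4 + S)
X(-687) + I(C, d) = -9*(-687)*(4 - 687) - 330*(-106) = -9*(-687)*(-683) + 34980 = -4222989 + 34980 = -4188009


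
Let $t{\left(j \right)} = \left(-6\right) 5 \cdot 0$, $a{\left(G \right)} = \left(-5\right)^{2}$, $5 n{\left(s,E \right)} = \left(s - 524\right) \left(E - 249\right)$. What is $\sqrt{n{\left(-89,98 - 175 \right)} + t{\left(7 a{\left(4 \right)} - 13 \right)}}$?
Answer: $\frac{\sqrt{999190}}{5} \approx 199.92$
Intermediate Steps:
$n{\left(s,E \right)} = \frac{\left(-524 + s\right) \left(-249 + E\right)}{5}$ ($n{\left(s,E \right)} = \frac{\left(s - 524\right) \left(E - 249\right)}{5} = \frac{\left(-524 + s\right) \left(-249 + E\right)}{5}$)
$a{\left(G \right)} = 25$
$t{\left(j \right)} = 0$ ($t{\left(j \right)} = \left(-30\right) 0 = 0$)
$\sqrt{n{\left(-89,98 - 175 \right)} + t{\left(7 a{\left(4 \right)} - 13 \right)}} = \sqrt{\left(\frac{130476}{5} - \frac{524 \left(98 - 175\right)}{5} - - \frac{22161}{5} + \frac{1}{5} \left(98 - 175\right) \left(-89\right)\right) + 0} = \sqrt{\left(\frac{130476}{5} - - \frac{40348}{5} + \frac{22161}{5} + \frac{1}{5} \left(-77\right) \left(-89\right)\right) + 0} = \sqrt{\left(\frac{130476}{5} + \frac{40348}{5} + \frac{22161}{5} + \frac{6853}{5}\right) + 0} = \sqrt{\frac{199838}{5} + 0} = \sqrt{\frac{199838}{5}} = \frac{\sqrt{999190}}{5}$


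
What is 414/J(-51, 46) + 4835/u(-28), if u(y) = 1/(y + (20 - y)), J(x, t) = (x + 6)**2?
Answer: 21757546/225 ≈ 96700.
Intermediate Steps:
J(x, t) = (6 + x)**2
u(y) = 1/20
414/J(-51, 46) + 4835/u(-28) = 414/((6 - 51)**2) + 4835/(1/20) = 414/((-45)**2) + 4835*20 = 414/2025 + 96700 = 414*(1/2025) + 96700 = 46/225 + 96700 = 21757546/225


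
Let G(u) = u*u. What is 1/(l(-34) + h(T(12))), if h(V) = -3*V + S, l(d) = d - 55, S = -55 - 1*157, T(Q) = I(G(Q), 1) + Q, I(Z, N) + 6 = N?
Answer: -1/322 ≈ -0.0031056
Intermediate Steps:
G(u) = u²
I(Z, N) = -6 + N
T(Q) = -5 + Q (T(Q) = (-6 + 1) + Q = -5 + Q)
S = -212 (S = -55 - 157 = -212)
l(d) = -55 + d
h(V) = -212 - 3*V (h(V) = -3*V - 212 = -212 - 3*V)
1/(l(-34) + h(T(12))) = 1/((-55 - 34) + (-212 - 3*(-5 + 12))) = 1/(-89 + (-212 - 3*7)) = 1/(-89 + (-212 - 21)) = 1/(-89 - 233) = 1/(-322) = -1/322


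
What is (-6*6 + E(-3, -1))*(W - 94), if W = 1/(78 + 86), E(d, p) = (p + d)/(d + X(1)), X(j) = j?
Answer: 262055/82 ≈ 3195.8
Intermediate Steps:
E(d, p) = (d + p)/(1 + d) (E(d, p) = (p + d)/(d + 1) = (d + p)/(1 + d))
W = 1/164 ≈ 0.0060976
(-6*6 + E(-3, -1))*(W - 94) = (-6*6 + (-3 - 1)/(1 - 3))*(1/164 - 94) = (-36 - 4/(-2))*(-15415/164) = (-36 - ½*(-4))*(-15415/164) = (-36 + 2)*(-15415/164) = -34*(-15415/164) = 262055/82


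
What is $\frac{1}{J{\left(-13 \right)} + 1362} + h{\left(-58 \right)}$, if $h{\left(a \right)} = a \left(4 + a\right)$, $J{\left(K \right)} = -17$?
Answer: $\frac{4212541}{1345} \approx 3132.0$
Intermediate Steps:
$\frac{1}{J{\left(-13 \right)} + 1362} + h{\left(-58 \right)} = \frac{1}{-17 + 1362} - 58 \left(4 - 58\right) = \frac{1}{1345} - -3132 = \frac{1}{1345} + 3132 = \frac{4212541}{1345}$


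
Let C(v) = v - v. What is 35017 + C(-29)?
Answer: 35017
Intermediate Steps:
C(v) = 0
35017 + C(-29) = 35017 + 0 = 35017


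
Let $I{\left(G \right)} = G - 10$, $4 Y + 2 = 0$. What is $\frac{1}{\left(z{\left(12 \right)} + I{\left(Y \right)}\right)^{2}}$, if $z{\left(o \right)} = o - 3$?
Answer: $\frac{4}{9} \approx 0.44444$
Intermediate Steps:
$z{\left(o \right)} = -3 + o$
$Y = - \frac{1}{2}$ ($Y = - \frac{1}{2} + \frac{1}{4} \cdot 0 = - \frac{1}{2} + 0 = - \frac{1}{2} \approx -0.5$)
$I{\left(G \right)} = -10 + G$
$\frac{1}{\left(z{\left(12 \right)} + I{\left(Y \right)}\right)^{2}} = \frac{1}{\left(\left(-3 + 12\right) - \frac{21}{2}\right)^{2}} = \frac{1}{\left(9 - \frac{21}{2}\right)^{2}} = \frac{1}{\left(- \frac{3}{2}\right)^{2}} = \frac{1}{\frac{9}{4}} = \frac{4}{9}$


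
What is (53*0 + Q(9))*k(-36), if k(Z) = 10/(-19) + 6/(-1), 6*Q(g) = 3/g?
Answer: -62/171 ≈ -0.36257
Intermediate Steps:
Q(g) = 1/(2*g) (Q(g) = (3/g)/6 = 1/(2*g))
k(Z) = -124/19 (k(Z) = 10*(-1/19) + 6*(-1) = -10/19 - 6 = -124/19)
(53*0 + Q(9))*k(-36) = (53*0 + (½)/9)*(-124/19) = (0 + (½)*(⅑))*(-124/19) = (0 + 1/18)*(-124/19) = (1/18)*(-124/19) = -62/171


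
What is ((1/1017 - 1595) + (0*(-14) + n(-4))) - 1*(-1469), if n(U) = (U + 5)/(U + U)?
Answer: -1026145/8136 ≈ -126.12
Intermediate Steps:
n(U) = (5 + U)/(2*U) (n(U) = (5 + U)/((2*U)) = (5 + U)*(1/(2*U)) = (5 + U)/(2*U))
((1/1017 - 1595) + (0*(-14) + n(-4))) - 1*(-1469) = ((1/1017 - 1595) + (0*(-14) + (½)*(5 - 4)/(-4))) - 1*(-1469) = ((1/1017 - 1595) + (0 + (½)*(-¼)*1)) + 1469 = (-1622114/1017 + (0 - ⅛)) + 1469 = (-1622114/1017 - ⅛) + 1469 = -12977929/8136 + 1469 = -1026145/8136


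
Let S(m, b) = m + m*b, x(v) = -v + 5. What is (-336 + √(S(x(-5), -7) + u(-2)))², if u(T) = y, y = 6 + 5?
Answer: 112847 - 4704*I ≈ 1.1285e+5 - 4704.0*I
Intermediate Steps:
x(v) = 5 - v
S(m, b) = m + b*m
y = 11
u(T) = 11
(-336 + √(S(x(-5), -7) + u(-2)))² = (-336 + √((5 - 1*(-5))*(1 - 7) + 11))² = (-336 + √((5 + 5)*(-6) + 11))² = (-336 + √(10*(-6) + 11))² = (-336 + √(-60 + 11))² = (-336 + √(-49))² = (-336 + 7*I)²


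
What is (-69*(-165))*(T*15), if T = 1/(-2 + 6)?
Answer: 170775/4 ≈ 42694.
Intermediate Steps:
T = 1/4 ≈ 0.25000
(-69*(-165))*(T*15) = (-69*(-165))*((1/4)*15) = 11385*(15/4) = 170775/4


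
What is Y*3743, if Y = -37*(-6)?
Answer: 830946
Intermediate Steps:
Y = 222
Y*3743 = 222*3743 = 830946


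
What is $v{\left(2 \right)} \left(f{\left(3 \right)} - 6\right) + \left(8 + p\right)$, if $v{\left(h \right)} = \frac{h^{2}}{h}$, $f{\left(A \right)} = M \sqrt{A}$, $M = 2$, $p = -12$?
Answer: $-16 + 4 \sqrt{3} \approx -9.0718$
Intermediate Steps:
$f{\left(A \right)} = 2 \sqrt{A}$
$v{\left(h \right)} = h$
$v{\left(2 \right)} \left(f{\left(3 \right)} - 6\right) + \left(8 + p\right) = 2 \left(2 \sqrt{3} - 6\right) + \left(8 - 12\right) = 2 \left(-6 + 2 \sqrt{3}\right) - 4 = \left(-12 + 4 \sqrt{3}\right) - 4 = -16 + 4 \sqrt{3}$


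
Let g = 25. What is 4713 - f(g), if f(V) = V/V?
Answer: 4712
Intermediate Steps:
f(V) = 1
4713 - f(g) = 4713 - 1*1 = 4713 - 1 = 4712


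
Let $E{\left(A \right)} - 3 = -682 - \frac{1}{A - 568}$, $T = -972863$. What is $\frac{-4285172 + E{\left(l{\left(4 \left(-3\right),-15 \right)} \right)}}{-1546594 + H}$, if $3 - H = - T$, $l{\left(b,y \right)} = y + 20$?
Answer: $\frac{1206467056}{709226301} \approx 1.7011$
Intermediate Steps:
$l{\left(b,y \right)} = 20 + y$
$E{\left(A \right)} = -679 - \frac{1}{-568 + A}$ ($E{\left(A \right)} = 3 - \left(682 + \frac{1}{A - 568}\right) = 3 - \left(682 + \frac{1}{-568 + A}\right) = -679 - \frac{1}{-568 + A}$)
$H = -972860$ ($H = 3 - \left(-1\right) \left(-972863\right) = 3 - 972863 = -972860$)
$\frac{-4285172 + E{\left(l{\left(4 \left(-3\right),-15 \right)} \right)}}{-1546594 + H} = \frac{-4285172 + \frac{385671 - 679 \left(20 - 15\right)}{-568 + \left(20 - 15\right)}}{-1546594 - 972860} = \frac{-4285172 + \frac{385671 - 3395}{-568 + 5}}{-2519454} = \left(-4285172 + \frac{385671 - 3395}{-563}\right) \left(- \frac{1}{2519454}\right) = \left(-4285172 - \frac{382276}{563}\right) \left(- \frac{1}{2519454}\right) = \left(- \frac{2412934112}{563}\right) \left(- \frac{1}{2519454}\right) = \frac{1206467056}{709226301}$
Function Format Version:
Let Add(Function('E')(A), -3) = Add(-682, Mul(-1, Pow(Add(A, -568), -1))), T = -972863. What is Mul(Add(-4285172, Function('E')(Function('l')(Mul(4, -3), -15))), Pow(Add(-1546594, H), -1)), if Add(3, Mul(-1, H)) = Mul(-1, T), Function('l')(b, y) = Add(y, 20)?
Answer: Rational(1206467056, 709226301) ≈ 1.7011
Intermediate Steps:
Function('l')(b, y) = Add(20, y)
Function('E')(A) = Add(-679, Mul(-1, Pow(Add(-568, A), -1))) (Function('E')(A) = Add(3, Add(-682, Mul(-1, Pow(Add(A, -568), -1)))) = Add(3, Add(-682, Mul(-1, Pow(Add(-568, A), -1)))) = Add(-679, Mul(-1, Pow(Add(-568, A), -1))))
H = -972860 (H = Add(3, Mul(-1, Mul(-1, -972863))) = Add(3, Mul(-1, 972863)) = Add(3, -972863) = -972860)
Mul(Add(-4285172, Function('E')(Function('l')(Mul(4, -3), -15))), Pow(Add(-1546594, H), -1)) = Mul(Add(-4285172, Mul(Pow(Add(-568, Add(20, -15)), -1), Add(385671, Mul(-679, Add(20, -15))))), Pow(Add(-1546594, -972860), -1)) = Mul(Add(-4285172, Mul(Pow(Add(-568, 5), -1), Add(385671, Mul(-679, 5)))), Pow(-2519454, -1)) = Mul(Add(-4285172, Mul(Pow(-563, -1), Add(385671, -3395))), Rational(-1, 2519454)) = Mul(Add(-4285172, Mul(Rational(-1, 563), 382276)), Rational(-1, 2519454)) = Mul(Add(-4285172, Rational(-382276, 563)), Rational(-1, 2519454)) = Mul(Rational(-2412934112, 563), Rational(-1, 2519454)) = Rational(1206467056, 709226301)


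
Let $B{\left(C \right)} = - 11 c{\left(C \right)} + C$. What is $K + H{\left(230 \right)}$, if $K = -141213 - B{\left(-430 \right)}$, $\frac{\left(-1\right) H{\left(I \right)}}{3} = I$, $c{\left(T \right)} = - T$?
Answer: $-136743$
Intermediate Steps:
$B{\left(C \right)} = 12 C$ ($B{\left(C \right)} = - 11 \left(- C\right) + C = 11 C + C = 12 C$)
$H{\left(I \right)} = - 3 I$
$K = -136053$ ($K = -141213 - 12 \left(-430\right) = -141213 - -5160 = -141213 + 5160 = -136053$)
$K + H{\left(230 \right)} = -136053 - 690 = -136743$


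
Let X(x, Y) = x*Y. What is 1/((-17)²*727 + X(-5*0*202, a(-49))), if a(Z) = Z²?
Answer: 1/210103 ≈ 4.7596e-6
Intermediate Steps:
X(x, Y) = Y*x
1/((-17)²*727 + X(-5*0*202, a(-49))) = 1/((-17)²*727 + (-49)²*(-5*0*202)) = 1/(289*727 + 2401*(0*202)) = 1/(210103 + 2401*0) = 1/(210103 + 0) = 1/210103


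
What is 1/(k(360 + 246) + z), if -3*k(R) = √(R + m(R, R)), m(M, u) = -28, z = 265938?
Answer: 1196721/318253589009 + 51*√2/636507178018 ≈ 3.7604e-6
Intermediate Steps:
k(R) = -√(-28 + R)/3 (k(R) = -√(R - 28)/3 = -√(-28 + R)/3)
1/(k(360 + 246) + z) = 1/(-√(-28 + (360 + 246))/3 + 265938) = 1/(-√(-28 + 606)/3 + 265938) = 1/(-17*√2/3 + 265938) = 1/(265938 - 17*√2/3)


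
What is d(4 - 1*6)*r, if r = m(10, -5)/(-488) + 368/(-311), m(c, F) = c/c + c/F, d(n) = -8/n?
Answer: -179273/37942 ≈ -4.7249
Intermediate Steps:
m(c, F) = 1 + c/F
r = -179273/151768 (r = ((-5 + 10)/(-5))/(-488) + 368/(-311) = -1/5*5*(-1/488) + 368*(-1/311) = -1*(-1/488) - 368/311 = 1/488 - 368/311 = -179273/151768 ≈ -1.1812)
d(4 - 1*6)*r = -8/(4 - 1*6)*(-179273/151768) = -8/(4 - 6)*(-179273/151768) = -8/(-2)*(-179273/151768) = -8*(-1/2)*(-179273/151768) = 4*(-179273/151768) = -179273/37942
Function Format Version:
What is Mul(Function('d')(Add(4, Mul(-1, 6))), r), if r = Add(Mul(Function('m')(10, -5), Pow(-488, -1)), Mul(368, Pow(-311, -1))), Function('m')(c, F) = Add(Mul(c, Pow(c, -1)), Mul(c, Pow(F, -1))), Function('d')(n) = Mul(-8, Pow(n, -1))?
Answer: Rational(-179273, 37942) ≈ -4.7249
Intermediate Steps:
Function('m')(c, F) = Add(1, Mul(c, Pow(F, -1)))
r = Rational(-179273, 151768) (r = Add(Mul(Mul(Pow(-5, -1), Add(-5, 10)), Pow(-488, -1)), Mul(368, Pow(-311, -1))) = Add(Mul(Mul(Rational(-1, 5), 5), Rational(-1, 488)), Mul(368, Rational(-1, 311))) = Add(Mul(-1, Rational(-1, 488)), Rational(-368, 311)) = Add(Rational(1, 488), Rational(-368, 311)) = Rational(-179273, 151768) ≈ -1.1812)
Mul(Function('d')(Add(4, Mul(-1, 6))), r) = Mul(Mul(-8, Pow(Add(4, Mul(-1, 6)), -1)), Rational(-179273, 151768)) = Mul(Mul(-8, Pow(Add(4, -6), -1)), Rational(-179273, 151768)) = Mul(Mul(-8, Pow(-2, -1)), Rational(-179273, 151768)) = Mul(Mul(-8, Rational(-1, 2)), Rational(-179273, 151768)) = Mul(4, Rational(-179273, 151768)) = Rational(-179273, 37942)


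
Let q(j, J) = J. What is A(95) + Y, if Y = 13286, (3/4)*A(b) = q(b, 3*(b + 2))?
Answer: 13674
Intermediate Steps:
A(b) = 8 + 4*b (A(b) = 4*(3*(b + 2))/3 = 4*(3*(2 + b))/3 = 4*(6 + 3*b)/3 = 8 + 4*b)
A(95) + Y = (8 + 4*95) + 13286 = (8 + 380) + 13286 = 388 + 13286 = 13674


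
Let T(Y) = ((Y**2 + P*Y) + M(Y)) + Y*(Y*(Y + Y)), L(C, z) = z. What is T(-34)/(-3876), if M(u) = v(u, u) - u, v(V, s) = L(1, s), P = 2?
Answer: 20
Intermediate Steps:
v(V, s) = s
M(u) = 0 (M(u) = u - u = 0)
T(Y) = Y**2 + 2*Y + 2*Y**3 (T(Y) = ((Y**2 + 2*Y) + 0) + Y*(Y*(Y + Y)) = (Y**2 + 2*Y) + Y*(Y*(2*Y)) = (Y**2 + 2*Y) + Y*(2*Y**2) = (Y**2 + 2*Y) + 2*Y**3 = Y**2 + 2*Y + 2*Y**3)
T(-34)/(-3876) = -34*(2 - 34 + 2*(-34)**2)/(-3876) = -34*(2 - 34 + 2*1156)*(-1/3876) = -34*(2 - 34 + 2312)*(-1/3876) = -34*2280*(-1/3876) = -77520*(-1/3876) = 20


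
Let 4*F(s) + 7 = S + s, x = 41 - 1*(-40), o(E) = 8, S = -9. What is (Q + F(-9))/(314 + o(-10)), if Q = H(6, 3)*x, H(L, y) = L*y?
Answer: 5807/1288 ≈ 4.5085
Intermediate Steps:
x = 81 (x = 41 + 40 = 81)
F(s) = -4 + s/4 (F(s) = -7/4 + (-9 + s)/4 = -7/4 + (-9/4 + s/4) = -4 + s/4)
Q = 1458 (Q = (6*3)*81 = 18*81 = 1458)
(Q + F(-9))/(314 + o(-10)) = (1458 + (-4 + (¼)*(-9)))/(314 + 8) = (1458 + (-4 - 9/4))/322 = (1458 - 25/4)*(1/322) = (5807/4)*(1/322) = 5807/1288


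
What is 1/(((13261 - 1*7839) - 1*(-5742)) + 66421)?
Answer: 1/77585 ≈ 1.2889e-5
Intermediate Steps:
1/(((13261 - 1*7839) - 1*(-5742)) + 66421) = 1/(((13261 - 7839) + 5742) + 66421) = 1/((5422 + 5742) + 66421) = 1/(11164 + 66421) = 1/77585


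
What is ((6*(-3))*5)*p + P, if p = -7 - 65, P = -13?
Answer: 6467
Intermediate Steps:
p = -72
((6*(-3))*5)*p + P = ((6*(-3))*5)*(-72) - 13 = -18*5*(-72) - 13 = -90*(-72) - 13 = 6480 - 13 = 6467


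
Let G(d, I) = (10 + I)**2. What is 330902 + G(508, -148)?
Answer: 349946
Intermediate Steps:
330902 + G(508, -148) = 330902 + (10 - 148)**2 = 330902 + (-138)**2 = 330902 + 19044 = 349946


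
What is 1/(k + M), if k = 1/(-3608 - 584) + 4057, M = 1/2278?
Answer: 4774688/19370910173 ≈ 0.00024649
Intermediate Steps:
M = 1/2278 ≈ 0.00043898
k = 17006943/4192 (k = 1/(-4192) + 4057 = -1/4192 + 4057 = 17006943/4192 ≈ 4057.0)
1/(k + M) = 1/(17006943/4192 + 1/2278) = 1/(19370910173/4774688) = 4774688/19370910173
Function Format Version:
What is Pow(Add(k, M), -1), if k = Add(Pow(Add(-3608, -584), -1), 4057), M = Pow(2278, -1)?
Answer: Rational(4774688, 19370910173) ≈ 0.00024649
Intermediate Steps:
M = Rational(1, 2278) ≈ 0.00043898
k = Rational(17006943, 4192) (k = Add(Pow(-4192, -1), 4057) = Add(Rational(-1, 4192), 4057) = Rational(17006943, 4192) ≈ 4057.0)
Pow(Add(k, M), -1) = Pow(Add(Rational(17006943, 4192), Rational(1, 2278)), -1) = Pow(Rational(19370910173, 4774688), -1) = Rational(4774688, 19370910173)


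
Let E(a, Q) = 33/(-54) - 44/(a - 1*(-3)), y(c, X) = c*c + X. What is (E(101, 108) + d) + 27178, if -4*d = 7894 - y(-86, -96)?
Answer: 6324661/234 ≈ 27028.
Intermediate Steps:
y(c, X) = X + c**2 (y(c, X) = c**2 + X = X + c**2)
E(a, Q) = -11/18 - 44/(3 + a) (E(a, Q) = 33*(-1/54) - 44/(a + 3) = -11/18 - 44/(3 + a))
d = -297/2 (d = -(7894 - (-96 + (-86)**2))/4 = -(7894 - (-96 + 7396))/4 = -(7894 - 1*7300)/4 = -(7894 - 7300)/4 = -1/4*594 = -297/2 ≈ -148.50)
(E(101, 108) + d) + 27178 = (11*(-75 - 1*101)/(18*(3 + 101)) - 297/2) + 27178 = ((11/18)*(-75 - 101)/104 - 297/2) + 27178 = ((11/18)*(1/104)*(-176) - 297/2) + 27178 = (-121/117 - 297/2) + 27178 = -34991/234 + 27178 = 6324661/234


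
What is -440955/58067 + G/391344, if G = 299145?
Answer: -51731546935/7574724016 ≈ -6.8295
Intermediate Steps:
-440955/58067 + G/391344 = -440955/58067 + 299145/391344 = -440955*1/58067 + 299145*(1/391344) = -440955/58067 + 99715/130448 = -51731546935/7574724016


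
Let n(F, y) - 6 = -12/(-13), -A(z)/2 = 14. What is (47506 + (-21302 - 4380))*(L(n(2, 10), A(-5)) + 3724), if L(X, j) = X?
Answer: 1058507648/13 ≈ 8.1424e+7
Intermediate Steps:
A(z) = -28 (A(z) = -2*14 = -28)
n(F, y) = 90/13 (n(F, y) = 6 - 12/(-13) = 6 - 12*(-1/13) = 6 + 12/13 = 90/13)
(47506 + (-21302 - 4380))*(L(n(2, 10), A(-5)) + 3724) = (47506 + (-21302 - 4380))*(90/13 + 3724) = (47506 - 25682)*(48502/13) = 21824*(48502/13) = 1058507648/13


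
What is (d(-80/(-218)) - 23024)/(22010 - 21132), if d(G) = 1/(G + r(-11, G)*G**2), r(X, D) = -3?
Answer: -10142441/386320 ≈ -26.254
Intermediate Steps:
d(G) = 1/(G - 3*G**2)
(d(-80/(-218)) - 23024)/(22010 - 21132) = (1/(((-80/(-218)))*(1 - (-240)/(-218))) - 23024)/(22010 - 21132) = (1/(((-80*(-1/218)))*(1 - (-240)*(-1)/218)) - 23024)/878 = (1/((40/109)*(1 - 3*40/109)) - 23024)*(1/878) = (109/(40*(1 - 120/109)) - 23024)*(1/878) = (109/(40*(-11/109)) - 23024)*(1/878) = ((109/40)*(-109/11) - 23024)*(1/878) = (-11881/440 - 23024)*(1/878) = -10142441/440*1/878 = -10142441/386320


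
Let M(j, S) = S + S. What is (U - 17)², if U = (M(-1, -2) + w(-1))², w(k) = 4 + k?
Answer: 256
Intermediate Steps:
M(j, S) = 2*S
U = 1 (U = (2*(-2) + (4 - 1))² = (-4 + 3)² = (-1)² = 1)
(U - 17)² = (1 - 17)² = (-16)² = 256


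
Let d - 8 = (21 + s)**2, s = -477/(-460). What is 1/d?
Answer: 211600/104451569 ≈ 0.0020258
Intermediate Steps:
s = 477/460 (s = -477*(-1/460) = 477/460 ≈ 1.0370)
d = 104451569/211600 (d = 8 + (21 + 477/460)**2 = 8 + (10137/460)**2 = 8 + 102758769/211600 = 104451569/211600 ≈ 493.63)
1/d = 1/(104451569/211600) = 211600/104451569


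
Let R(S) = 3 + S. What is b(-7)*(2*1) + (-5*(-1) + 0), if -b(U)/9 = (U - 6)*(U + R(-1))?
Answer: -1165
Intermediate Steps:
b(U) = -9*(-6 + U)*(2 + U) (b(U) = -9*(U - 6)*(U + (3 - 1)) = -9*(-6 + U)*(U + 2) = -9*(-6 + U)*(2 + U))
b(-7)*(2*1) + (-5*(-1) + 0) = (108 - 9*(-7)² + 36*(-7))*(2*1) + (-5*(-1) + 0) = (108 - 9*49 - 252)*2 + (5 + 0) = (108 - 441 - 252)*2 + 5 = -585*2 + 5 = -1170 + 5 = -1165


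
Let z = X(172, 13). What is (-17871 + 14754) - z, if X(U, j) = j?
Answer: -3130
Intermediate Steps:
z = 13
(-17871 + 14754) - z = (-17871 + 14754) - 1*13 = -3117 - 13 = -3130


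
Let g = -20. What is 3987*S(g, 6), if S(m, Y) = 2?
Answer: 7974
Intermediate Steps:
3987*S(g, 6) = 3987*2 = 7974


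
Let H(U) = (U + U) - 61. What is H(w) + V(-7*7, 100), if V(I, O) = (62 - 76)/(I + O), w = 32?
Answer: 139/51 ≈ 2.7255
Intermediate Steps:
V(I, O) = -14/(I + O)
H(U) = -61 + 2*U (H(U) = 2*U - 61 = -61 + 2*U)
H(w) + V(-7*7, 100) = (-61 + 2*32) - 14/(-7*7 + 100) = (-61 + 64) - 14/(-49 + 100) = 3 - 14/51 = 139/51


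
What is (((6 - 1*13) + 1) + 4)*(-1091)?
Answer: 2182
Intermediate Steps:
(((6 - 1*13) + 1) + 4)*(-1091) = (((6 - 13) + 1) + 4)*(-1091) = ((-7 + 1) + 4)*(-1091) = (-6 + 4)*(-1091) = -2*(-1091) = 2182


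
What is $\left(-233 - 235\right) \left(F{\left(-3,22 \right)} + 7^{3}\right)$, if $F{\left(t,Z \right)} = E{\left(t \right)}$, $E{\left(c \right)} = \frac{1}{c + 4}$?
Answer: $-160992$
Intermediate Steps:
$E{\left(c \right)} = \frac{1}{4 + c}$
$F{\left(t,Z \right)} = \frac{1}{4 + t}$
$\left(-233 - 235\right) \left(F{\left(-3,22 \right)} + 7^{3}\right) = \left(-233 - 235\right) \left(\frac{1}{4 - 3} + 7^{3}\right) = - 468 \left(1^{-1} + 343\right) = - 468 \left(1 + 343\right) = \left(-468\right) 344 = -160992$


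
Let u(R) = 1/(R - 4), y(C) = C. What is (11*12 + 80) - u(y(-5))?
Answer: 1909/9 ≈ 212.11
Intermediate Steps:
u(R) = 1/(-4 + R)
(11*12 + 80) - u(y(-5)) = (11*12 + 80) - 1/(-4 - 5) = (132 + 80) - 1/(-9) = 212 - 1*(-⅑) = 212 + ⅑ = 1909/9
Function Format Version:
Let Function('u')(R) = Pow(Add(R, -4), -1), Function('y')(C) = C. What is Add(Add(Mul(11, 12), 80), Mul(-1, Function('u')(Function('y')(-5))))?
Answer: Rational(1909, 9) ≈ 212.11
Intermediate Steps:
Function('u')(R) = Pow(Add(-4, R), -1)
Add(Add(Mul(11, 12), 80), Mul(-1, Function('u')(Function('y')(-5)))) = Add(Add(Mul(11, 12), 80), Mul(-1, Pow(Add(-4, -5), -1))) = Add(Add(132, 80), Mul(-1, Pow(-9, -1))) = Add(212, Mul(-1, Rational(-1, 9))) = Add(212, Rational(1, 9)) = Rational(1909, 9)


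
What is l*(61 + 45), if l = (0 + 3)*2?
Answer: 636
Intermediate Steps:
l = 6 (l = 3*2 = 6)
l*(61 + 45) = 6*(61 + 45) = 6*106 = 636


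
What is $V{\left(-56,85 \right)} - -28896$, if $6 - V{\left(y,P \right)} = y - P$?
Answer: $29043$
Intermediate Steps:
$V{\left(y,P \right)} = 6 + P - y$ ($V{\left(y,P \right)} = 6 - \left(y - P\right) = 6 + \left(P - y\right) = 6 + P - y$)
$V{\left(-56,85 \right)} - -28896 = \left(6 + 85 - -56\right) - -28896 = \left(6 + 85 + 56\right) + 28896 = 147 + 28896 = 29043$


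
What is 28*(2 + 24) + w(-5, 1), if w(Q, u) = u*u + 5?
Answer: 734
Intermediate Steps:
w(Q, u) = 5 + u**2 (w(Q, u) = u**2 + 5 = 5 + u**2)
28*(2 + 24) + w(-5, 1) = 28*(2 + 24) + (5 + 1**2) = 28*26 + (5 + 1) = 728 + 6 = 734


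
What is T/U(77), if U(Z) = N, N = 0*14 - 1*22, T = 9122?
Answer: -4561/11 ≈ -414.64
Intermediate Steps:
N = -22 (N = 0 - 22 = -22)
U(Z) = -22
T/U(77) = 9122/(-22) = 9122*(-1/22) = -4561/11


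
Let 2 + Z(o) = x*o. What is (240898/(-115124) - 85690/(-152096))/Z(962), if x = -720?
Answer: 3346830831/1516011511163296 ≈ 2.2077e-6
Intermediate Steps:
Z(o) = -2 - 720*o
(240898/(-115124) - 85690/(-152096))/Z(962) = (240898/(-115124) - 85690/(-152096))/(-2 - 720*962) = (240898*(-1/115124) - 85690*(-1/152096))/(-2 - 692640) = (-120449/57562 + 42845/76048)/(-692642) = -3346830831/2188737488*(-1/692642) = 3346830831/1516011511163296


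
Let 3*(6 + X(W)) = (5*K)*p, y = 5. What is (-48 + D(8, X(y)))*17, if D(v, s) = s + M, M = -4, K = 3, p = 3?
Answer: -731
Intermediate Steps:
X(W) = 9 (X(W) = -6 + ((5*3)*3)/3 = -6 + (15*3)/3 = -6 + (⅓)*45 = -6 + 15 = 9)
D(v, s) = -4 + s (D(v, s) = s - 4 = -4 + s)
(-48 + D(8, X(y)))*17 = (-48 + (-4 + 9))*17 = (-48 + 5)*17 = -43*17 = -731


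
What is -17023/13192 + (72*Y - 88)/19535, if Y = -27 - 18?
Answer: -376447281/257705720 ≈ -1.4608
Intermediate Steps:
Y = -45
-17023/13192 + (72*Y - 88)/19535 = -17023/13192 + (72*(-45) - 88)/19535 = -17023*1/13192 + (-3240 - 88)*(1/19535) = -17023/13192 - 3328*1/19535 = -17023/13192 - 3328/19535 = -376447281/257705720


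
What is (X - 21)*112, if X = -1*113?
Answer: -15008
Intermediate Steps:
X = -113
(X - 21)*112 = (-113 - 21)*112 = -134*112 = -15008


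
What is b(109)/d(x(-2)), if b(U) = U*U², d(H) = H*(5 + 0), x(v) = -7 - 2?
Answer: -1295029/45 ≈ -28778.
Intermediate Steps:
x(v) = -9
d(H) = 5*H (d(H) = H*5 = 5*H)
b(U) = U³
b(109)/d(x(-2)) = 109³/((5*(-9))) = 1295029/(-45) = 1295029*(-1/45) = -1295029/45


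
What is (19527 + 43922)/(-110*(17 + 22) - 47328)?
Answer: -63449/51618 ≈ -1.2292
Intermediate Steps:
(19527 + 43922)/(-110*(17 + 22) - 47328) = 63449/(-110*39 - 47328) = 63449/(-4290 - 47328) = 63449/(-51618) = 63449*(-1/51618) = -63449/51618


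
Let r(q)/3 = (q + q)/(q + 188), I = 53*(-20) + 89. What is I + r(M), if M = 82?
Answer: -43613/45 ≈ -969.18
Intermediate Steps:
I = -971 (I = -1060 + 89 = -971)
r(q) = 6*q/(188 + q) (r(q) = 3*((q + q)/(q + 188)) = 3*((2*q)/(188 + q)) = 3*(2*q/(188 + q)) = 6*q/(188 + q))
I + r(M) = -971 + 6*82/(188 + 82) = -971 + 6*82/270 = -971 + 6*82*(1/270) = -971 + 82/45 = -43613/45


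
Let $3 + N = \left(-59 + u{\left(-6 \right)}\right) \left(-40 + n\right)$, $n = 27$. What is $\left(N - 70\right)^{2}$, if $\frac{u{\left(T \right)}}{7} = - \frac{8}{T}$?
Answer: $\frac{2951524}{9} \approx 3.2795 \cdot 10^{5}$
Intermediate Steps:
$u{\left(T \right)} = - \frac{56}{T}$ ($u{\left(T \right)} = 7 \left(- \frac{8}{T}\right) = - \frac{56}{T}$)
$N = \frac{1928}{3}$ ($N = -3 + \left(-59 - \frac{56}{-6}\right) \left(-40 + 27\right) = -3 + \left(-59 - - \frac{28}{3}\right) \left(-13\right) = -3 + \left(-59 + \frac{28}{3}\right) \left(-13\right) = -3 - - \frac{1937}{3} = -3 + \frac{1937}{3} = \frac{1928}{3} \approx 642.67$)
$\left(N - 70\right)^{2} = \left(\frac{1928}{3} - 70\right)^{2} = \left(\frac{1718}{3}\right)^{2} = \frac{2951524}{9}$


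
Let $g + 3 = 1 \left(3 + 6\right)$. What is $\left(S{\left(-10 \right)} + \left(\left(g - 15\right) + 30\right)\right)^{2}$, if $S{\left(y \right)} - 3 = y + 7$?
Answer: $441$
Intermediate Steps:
$g = 6$ ($g = -3 + 1 \left(3 + 6\right) = -3 + 1 \cdot 9 = -3 + 9 = 6$)
$S{\left(y \right)} = 10 + y$ ($S{\left(y \right)} = 3 + \left(y + 7\right) = 3 + \left(7 + y\right) = 10 + y$)
$\left(S{\left(-10 \right)} + \left(\left(g - 15\right) + 30\right)\right)^{2} = \left(\left(10 - 10\right) + \left(\left(6 - 15\right) + 30\right)\right)^{2} = \left(0 + \left(-9 + 30\right)\right)^{2} = \left(0 + 21\right)^{2} = 21^{2} = 441$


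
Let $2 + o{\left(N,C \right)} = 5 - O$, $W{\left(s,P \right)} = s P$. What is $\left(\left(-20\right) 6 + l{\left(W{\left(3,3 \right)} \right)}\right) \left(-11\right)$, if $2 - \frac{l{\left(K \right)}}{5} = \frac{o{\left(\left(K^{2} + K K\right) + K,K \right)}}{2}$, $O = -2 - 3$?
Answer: $1430$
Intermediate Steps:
$O = -5$ ($O = -2 - 3 = -5$)
$W{\left(s,P \right)} = P s$
$o{\left(N,C \right)} = 8$ ($o{\left(N,C \right)} = -2 + \left(5 - -5\right) = -2 + \left(5 + 5\right) = -2 + 10 = 8$)
$l{\left(K \right)} = -10$ ($l{\left(K \right)} = 10 - 5 \cdot \frac{8}{2} = 10 - 5 \cdot 8 \cdot \frac{1}{2} = 10 - 20 = -10$)
$\left(\left(-20\right) 6 + l{\left(W{\left(3,3 \right)} \right)}\right) \left(-11\right) = \left(\left(-20\right) 6 - 10\right) \left(-11\right) = \left(-120 - 10\right) \left(-11\right) = \left(-130\right) \left(-11\right) = 1430$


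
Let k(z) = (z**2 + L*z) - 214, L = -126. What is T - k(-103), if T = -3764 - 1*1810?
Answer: -28947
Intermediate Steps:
k(z) = -214 + z**2 - 126*z (k(z) = (z**2 - 126*z) - 214 = -214 + z**2 - 126*z)
T = -5574 (T = -3764 - 1810 = -5574)
T - k(-103) = -5574 - (-214 + (-103)**2 - 126*(-103)) = -5574 - (-214 + 10609 + 12978) = -5574 - 1*23373 = -5574 - 23373 = -28947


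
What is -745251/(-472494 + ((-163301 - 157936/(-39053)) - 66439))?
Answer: 29104287303/27424186466 ≈ 1.0613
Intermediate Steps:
-745251/(-472494 + ((-163301 - 157936/(-39053)) - 66439)) = -745251/(-472494 + ((-163301 - 157936*(-1/39053)) - 66439)) = -745251/(-472494 + ((-163301 + 157936/39053) - 66439)) = -745251/(-472494 + (-6377236017/39053 - 66439)) = -745251/(-472494 - 8971878284/39053) = -745251/(-27424186466/39053) = -745251*(-39053/27424186466) = 29104287303/27424186466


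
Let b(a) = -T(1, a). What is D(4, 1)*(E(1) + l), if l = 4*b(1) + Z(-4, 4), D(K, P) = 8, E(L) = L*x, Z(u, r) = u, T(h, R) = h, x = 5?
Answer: -24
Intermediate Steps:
E(L) = 5*L (E(L) = L*5 = 5*L)
b(a) = -1 (b(a) = -1*1 = -1)
l = -8 (l = 4*(-1) - 4 = -4 - 4 = -8)
D(4, 1)*(E(1) + l) = 8*(5*1 - 8) = 8*(5 - 8) = 8*(-3) = -24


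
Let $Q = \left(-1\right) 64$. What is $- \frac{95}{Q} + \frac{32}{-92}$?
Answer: $\frac{1673}{1472} \approx 1.1365$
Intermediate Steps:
$Q = -64$
$- \frac{95}{Q} + \frac{32}{-92} = - \frac{95}{-64} + \frac{32}{-92} = \left(-95\right) \left(- \frac{1}{64}\right) + 32 \left(- \frac{1}{92}\right) = \frac{95}{64} - \frac{8}{23} = \frac{1673}{1472}$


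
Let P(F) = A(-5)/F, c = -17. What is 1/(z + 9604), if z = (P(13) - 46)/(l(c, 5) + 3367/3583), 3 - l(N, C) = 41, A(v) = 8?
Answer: 1726231/16580836494 ≈ 0.00010411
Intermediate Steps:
l(N, C) = -38 (l(N, C) = 3 - 1*41 = 3 - 41 = -38)
P(F) = 8/F
z = 2113970/1726231 (z = (8/13 - 46)/(-38 + 3367/3583) = -590/(13*(-132787/3583)) = -590/13*(-3583/132787) = 2113970/1726231 ≈ 1.2246)
1/(z + 9604) = 1/(2113970/1726231 + 9604) = 1/(16580836494/1726231) = 1726231/16580836494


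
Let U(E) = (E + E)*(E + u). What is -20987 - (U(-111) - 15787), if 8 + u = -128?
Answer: -60034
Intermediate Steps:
u = -136 (u = -8 - 128 = -136)
U(E) = 2*E*(-136 + E) (U(E) = (E + E)*(E - 136) = (2*E)*(-136 + E) = 2*E*(-136 + E))
-20987 - (U(-111) - 15787) = -20987 - (2*(-111)*(-136 - 111) - 15787) = -20987 - (2*(-111)*(-247) - 15787) = -20987 - (54834 - 15787) = -20987 - 1*39047 = -20987 - 39047 = -60034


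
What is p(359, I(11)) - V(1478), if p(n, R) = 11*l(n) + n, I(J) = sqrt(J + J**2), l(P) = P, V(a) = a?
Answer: 2830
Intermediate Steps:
p(n, R) = 12*n (p(n, R) = 11*n + n = 12*n)
p(359, I(11)) - V(1478) = 12*359 - 1*1478 = 4308 - 1478 = 2830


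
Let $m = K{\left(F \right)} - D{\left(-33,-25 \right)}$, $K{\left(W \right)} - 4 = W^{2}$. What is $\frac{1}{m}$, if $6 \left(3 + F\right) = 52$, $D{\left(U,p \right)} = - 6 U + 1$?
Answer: $- \frac{9}{1466} \approx -0.0061392$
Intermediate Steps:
$D{\left(U,p \right)} = 1 - 6 U$
$F = \frac{17}{3}$ ($F = -3 + \frac{1}{6} \cdot 52 = -3 + \frac{26}{3} = \frac{17}{3} \approx 5.6667$)
$K{\left(W \right)} = 4 + W^{2}$
$m = - \frac{1466}{9}$ ($m = \left(4 + \left(\frac{17}{3}\right)^{2}\right) - \left(1 - -198\right) = \left(4 + \frac{289}{9}\right) - \left(1 + 198\right) = \frac{325}{9} - 199 = - \frac{1466}{9} \approx -162.89$)
$\frac{1}{m} = \frac{1}{- \frac{1466}{9}} = - \frac{9}{1466}$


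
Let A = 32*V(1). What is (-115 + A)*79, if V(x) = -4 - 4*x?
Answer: -29309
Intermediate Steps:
A = -256 (A = 32*(-4 - 4*1) = 32*(-4 - 4) = 32*(-8) = -256)
(-115 + A)*79 = (-115 - 256)*79 = -371*79 = -29309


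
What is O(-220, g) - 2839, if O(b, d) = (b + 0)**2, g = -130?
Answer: 45561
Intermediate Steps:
O(b, d) = b**2
O(-220, g) - 2839 = (-220)**2 - 2839 = 48400 - 2839 = 45561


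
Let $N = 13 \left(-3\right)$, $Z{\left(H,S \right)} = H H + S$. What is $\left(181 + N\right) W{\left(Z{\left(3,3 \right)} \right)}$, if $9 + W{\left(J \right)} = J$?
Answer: $426$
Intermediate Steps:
$Z{\left(H,S \right)} = S + H^{2}$ ($Z{\left(H,S \right)} = H^{2} + S = S + H^{2}$)
$W{\left(J \right)} = -9 + J$
$N = -39$
$\left(181 + N\right) W{\left(Z{\left(3,3 \right)} \right)} = \left(181 - 39\right) \left(-9 + \left(3 + 3^{2}\right)\right) = 142 \left(-9 + \left(3 + 9\right)\right) = 142 \left(-9 + 12\right) = 142 \cdot 3 = 426$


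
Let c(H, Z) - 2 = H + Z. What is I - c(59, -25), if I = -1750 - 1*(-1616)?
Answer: -170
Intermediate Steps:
c(H, Z) = 2 + H + Z (c(H, Z) = 2 + (H + Z) = 2 + H + Z)
I = -134 (I = -1750 + 1616 = -134)
I - c(59, -25) = -134 - (2 + 59 - 25) = -134 - 1*36 = -134 - 36 = -170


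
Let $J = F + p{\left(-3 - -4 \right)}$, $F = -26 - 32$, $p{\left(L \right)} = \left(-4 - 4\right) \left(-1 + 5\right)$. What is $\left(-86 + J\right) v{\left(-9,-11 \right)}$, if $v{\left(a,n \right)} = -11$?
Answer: $1936$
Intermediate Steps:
$p{\left(L \right)} = -32$ ($p{\left(L \right)} = \left(-8\right) 4 = -32$)
$F = -58$
$J = -90$ ($J = -58 - 32 = -90$)
$\left(-86 + J\right) v{\left(-9,-11 \right)} = \left(-86 - 90\right) \left(-11\right) = \left(-176\right) \left(-11\right) = 1936$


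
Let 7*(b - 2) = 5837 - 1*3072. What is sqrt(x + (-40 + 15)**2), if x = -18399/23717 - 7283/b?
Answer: sqrt(53713879482771839)/9415649 ≈ 24.615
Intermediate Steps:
b = 397 (b = 2 + (5837 - 1*3072)/7 = 2 + (5837 - 3072)/7 = 2 + (1/7)*2765 = 2 + 395 = 397)
x = -180035314/9415649 (x = -18399/23717 - 7283/397 = -180035314/9415649 ≈ -19.121)
sqrt(x + (-40 + 15)**2) = sqrt(-180035314/9415649 + (-40 + 15)**2) = sqrt(-180035314/9415649 + (-25)**2) = sqrt(-180035314/9415649 + 625) = sqrt(5704745311/9415649) = sqrt(53713879482771839)/9415649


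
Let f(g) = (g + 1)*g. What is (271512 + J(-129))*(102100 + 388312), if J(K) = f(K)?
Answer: 141250425888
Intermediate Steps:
f(g) = g*(1 + g) (f(g) = (1 + g)*g = g*(1 + g))
J(K) = K*(1 + K)
(271512 + J(-129))*(102100 + 388312) = (271512 - 129*(1 - 129))*(102100 + 388312) = (271512 - 129*(-128))*490412 = (271512 + 16512)*490412 = 288024*490412 = 141250425888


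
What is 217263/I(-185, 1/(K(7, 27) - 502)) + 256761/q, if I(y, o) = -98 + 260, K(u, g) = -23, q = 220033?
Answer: 15948874987/11881782 ≈ 1342.3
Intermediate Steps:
I(y, o) = 162
217263/I(-185, 1/(K(7, 27) - 502)) + 256761/q = 217263/162 + 256761/220033 = 217263*(1/162) + 256761*(1/220033) = 72421/54 + 256761/220033 = 15948874987/11881782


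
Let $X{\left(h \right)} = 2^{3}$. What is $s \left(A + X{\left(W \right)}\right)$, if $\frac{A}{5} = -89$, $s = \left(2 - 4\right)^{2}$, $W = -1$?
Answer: $-1748$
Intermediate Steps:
$X{\left(h \right)} = 8$
$s = 4$ ($s = \left(-2\right)^{2} = 4$)
$A = -445$ ($A = 5 \left(-89\right) = -445$)
$s \left(A + X{\left(W \right)}\right) = 4 \left(-445 + 8\right) = 4 \left(-437\right) = -1748$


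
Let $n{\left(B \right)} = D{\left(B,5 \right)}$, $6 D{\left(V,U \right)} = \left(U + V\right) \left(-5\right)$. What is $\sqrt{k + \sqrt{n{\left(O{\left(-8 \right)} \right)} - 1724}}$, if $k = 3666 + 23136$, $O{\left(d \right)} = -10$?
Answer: $\frac{\sqrt{964872 + 6 i \sqrt{61914}}}{6} \approx 163.71 + 0.12666 i$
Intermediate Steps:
$k = 26802$
$D{\left(V,U \right)} = - \frac{5 U}{6} - \frac{5 V}{6}$ ($D{\left(V,U \right)} = \frac{\left(U + V\right) \left(-5\right)}{6} = \frac{- 5 U - 5 V}{6} = - \frac{5 U}{6} - \frac{5 V}{6}$)
$n{\left(B \right)} = - \frac{25}{6} - \frac{5 B}{6}$ ($n{\left(B \right)} = \left(- \frac{5}{6}\right) 5 - \frac{5 B}{6} = - \frac{25}{6} - \frac{5 B}{6}$)
$\sqrt{k + \sqrt{n{\left(O{\left(-8 \right)} \right)} - 1724}} = \sqrt{26802 + \sqrt{\left(- \frac{25}{6} - - \frac{25}{3}\right) - 1724}} = \sqrt{26802 + \sqrt{\left(- \frac{25}{6} + \frac{25}{3}\right) - 1724}} = \sqrt{26802 + \sqrt{\frac{25}{6} - 1724}} = \sqrt{26802 + \sqrt{- \frac{10319}{6}}} = \sqrt{26802 + \frac{i \sqrt{61914}}{6}}$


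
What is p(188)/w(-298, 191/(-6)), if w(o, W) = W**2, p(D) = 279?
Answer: 10044/36481 ≈ 0.27532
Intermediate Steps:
p(188)/w(-298, 191/(-6)) = 279/((191/(-6))**2) = 279/((191*(-1/6))**2) = 279/((-191/6)**2) = 279/(36481/36) = 279*(36/36481) = 10044/36481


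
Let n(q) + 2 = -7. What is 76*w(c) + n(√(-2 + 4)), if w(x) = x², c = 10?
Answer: 7591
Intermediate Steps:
n(q) = -9 (n(q) = -2 - 7 = -9)
76*w(c) + n(√(-2 + 4)) = 76*10² - 9 = 76*100 - 9 = 7600 - 9 = 7591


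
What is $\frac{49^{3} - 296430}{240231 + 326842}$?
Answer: $- \frac{178781}{567073} \approx -0.31527$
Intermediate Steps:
$\frac{49^{3} - 296430}{240231 + 326842} = \frac{117649 - 296430}{567073} = \left(-178781\right) \frac{1}{567073} = - \frac{178781}{567073}$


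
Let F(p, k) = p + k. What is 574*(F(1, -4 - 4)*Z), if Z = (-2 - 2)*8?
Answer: 128576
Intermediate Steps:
F(p, k) = k + p
Z = -32 (Z = -4*8 = -32)
574*(F(1, -4 - 4)*Z) = 574*(((-4 - 4) + 1)*(-32)) = 574*((-8 + 1)*(-32)) = 574*(-7*(-32)) = 574*224 = 128576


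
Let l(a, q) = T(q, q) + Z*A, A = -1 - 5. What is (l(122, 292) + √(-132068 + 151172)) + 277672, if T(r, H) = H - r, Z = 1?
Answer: 277666 + 4*√1194 ≈ 2.7780e+5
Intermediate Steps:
A = -6
l(a, q) = -6 (l(a, q) = (q - q) + 1*(-6) = 0 - 6 = -6)
(l(122, 292) + √(-132068 + 151172)) + 277672 = (-6 + √(-132068 + 151172)) + 277672 = (-6 + √19104) + 277672 = (-6 + 4*√1194) + 277672 = 277666 + 4*√1194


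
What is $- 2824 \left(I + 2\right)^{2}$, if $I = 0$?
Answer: $-11296$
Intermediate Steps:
$- 2824 \left(I + 2\right)^{2} = - 2824 \left(0 + 2\right)^{2} = - 2824 \cdot 2^{2} = \left(-2824\right) 4 = -11296$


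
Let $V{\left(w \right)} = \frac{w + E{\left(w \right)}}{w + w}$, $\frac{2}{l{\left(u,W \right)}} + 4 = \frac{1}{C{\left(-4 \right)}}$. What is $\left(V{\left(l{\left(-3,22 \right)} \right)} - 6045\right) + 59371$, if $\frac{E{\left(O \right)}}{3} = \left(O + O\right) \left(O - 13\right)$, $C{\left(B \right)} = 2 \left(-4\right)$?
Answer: $\frac{1172293}{22} \approx 53286.0$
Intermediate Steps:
$C{\left(B \right)} = -8$
$l{\left(u,W \right)} = - \frac{16}{33}$ ($l{\left(u,W \right)} = \frac{2}{-4 + \frac{1}{-8}} = \frac{2}{-4 - \frac{1}{8}} = \frac{2}{- \frac{33}{8}} = 2 \left(- \frac{8}{33}\right) = - \frac{16}{33}$)
$E{\left(O \right)} = 6 O \left(-13 + O\right)$ ($E{\left(O \right)} = 3 \left(O + O\right) \left(O - 13\right) = 3 \cdot 2 O \left(-13 + O\right) = 6 O \left(-13 + O\right)$)
$V{\left(w \right)} = \frac{w + 6 w \left(-13 + w\right)}{2 w}$ ($V{\left(w \right)} = \frac{w + 6 w \left(-13 + w\right)}{w + w} = \frac{w + 6 w \left(-13 + w\right)}{2 w}$)
$\left(V{\left(l{\left(-3,22 \right)} \right)} - 6045\right) + 59371 = \left(\left(- \frac{77}{2} + 3 \left(- \frac{16}{33}\right)\right) - 6045\right) + 59371 = \left(\left(- \frac{77}{2} - \frac{16}{11}\right) - 6045\right) + 59371 = \left(- \frac{879}{22} - 6045\right) + 59371 = - \frac{133869}{22} + 59371 = \frac{1172293}{22}$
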